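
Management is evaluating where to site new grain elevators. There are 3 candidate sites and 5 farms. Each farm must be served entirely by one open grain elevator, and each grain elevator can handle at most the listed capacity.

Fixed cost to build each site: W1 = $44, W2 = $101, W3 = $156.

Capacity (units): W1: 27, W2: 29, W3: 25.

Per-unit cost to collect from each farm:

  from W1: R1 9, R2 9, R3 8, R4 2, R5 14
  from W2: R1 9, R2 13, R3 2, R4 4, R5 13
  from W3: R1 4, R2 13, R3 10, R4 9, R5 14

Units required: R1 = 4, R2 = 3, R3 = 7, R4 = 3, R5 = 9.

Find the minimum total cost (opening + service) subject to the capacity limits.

Minimum total cost: 295

Open {W1}: R1→W1 9·4=36, R2→W1 9·3=27, R3→W1 8·7=56, R4→W1 2·3=6, R5→W1 14·9=126.
Loads: W1 carries 26/27. Service 251; fixed 44; total 295.
Next best feasible plan costs 319.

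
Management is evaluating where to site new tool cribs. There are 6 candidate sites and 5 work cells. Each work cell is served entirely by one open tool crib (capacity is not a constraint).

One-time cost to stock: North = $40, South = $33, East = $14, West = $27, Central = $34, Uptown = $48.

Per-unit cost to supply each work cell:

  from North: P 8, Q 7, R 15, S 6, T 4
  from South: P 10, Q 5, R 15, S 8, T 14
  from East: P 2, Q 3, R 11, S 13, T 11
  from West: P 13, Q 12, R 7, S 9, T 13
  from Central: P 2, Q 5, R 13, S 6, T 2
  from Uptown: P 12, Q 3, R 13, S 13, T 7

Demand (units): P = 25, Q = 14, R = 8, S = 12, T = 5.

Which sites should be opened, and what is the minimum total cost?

For any fixed open set, each work cell goes to its cheapest open site; total = fixed + service.
{East, West, Central}: P→East 2·25=50, Q→East 3·14=42, R→West 7·8=56, S→Central 6·12=72, T→Central 2·5=10. Service 230; fixed 75; total 305.
{East, Central}: service 262 + fixed 48 = 310
{West, Central}: P→Central 2·25=50, Q→Central 5·14=70, R→West 7·8=56, S→Central 6·12=72, T→Central 2·5=10. Service 258; fixed 61; total 319.
{North, South, East, West, Central, Uptown}: P→East 2·25=50, Q→East 3·14=42, R→West 7·8=56, S→North 6·12=72, T→Central 2·5=10. Service 230; fixed 196; total 426.
No other subset beats 305.

Open East, West and Central; minimum total cost 305.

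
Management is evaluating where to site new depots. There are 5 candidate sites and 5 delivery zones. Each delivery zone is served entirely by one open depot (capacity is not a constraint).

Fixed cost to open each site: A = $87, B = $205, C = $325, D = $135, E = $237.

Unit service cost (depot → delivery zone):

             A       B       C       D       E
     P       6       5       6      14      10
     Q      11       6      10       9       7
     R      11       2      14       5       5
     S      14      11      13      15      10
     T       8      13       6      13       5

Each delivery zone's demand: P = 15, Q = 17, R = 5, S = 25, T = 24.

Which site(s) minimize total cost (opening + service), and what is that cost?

For any fixed open set, each delivery zone goes to its cheapest open site; total = fixed + service.
{E}: P→E 10·15=150, Q→E 7·17=119, R→E 5·5=25, S→E 10·25=250, T→E 5·24=120. Service 664; fixed 237; total 901.
{A, E}: P→A 6·15=90, Q→E 7·17=119, R→E 5·5=25, S→E 10·25=250, T→E 5·24=120. Service 604; fixed 324; total 928.
{A, B}: service 654 + fixed 292 = 946
{A, B, C, D, E}: service 557 + fixed 989 = 1546
No other subset beats 901.

Open E only; minimum total cost 901.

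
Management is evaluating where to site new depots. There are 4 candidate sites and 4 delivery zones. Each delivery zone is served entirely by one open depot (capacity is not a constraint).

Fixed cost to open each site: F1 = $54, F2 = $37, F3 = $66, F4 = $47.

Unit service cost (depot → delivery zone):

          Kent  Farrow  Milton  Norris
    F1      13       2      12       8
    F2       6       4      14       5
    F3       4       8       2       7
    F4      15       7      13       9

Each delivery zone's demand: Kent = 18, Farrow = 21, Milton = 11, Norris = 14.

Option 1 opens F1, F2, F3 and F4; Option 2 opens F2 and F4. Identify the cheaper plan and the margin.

Option 1: {F1, F2, F3, F4}: Kent→F3 4·18=72, Farrow→F1 2·21=42, Milton→F3 2·11=22, Norris→F2 5·14=70. Service 206; fixed 204; total 410.
Option 2: {F2, F4}: Kent→F2 6·18=108, Farrow→F2 4·21=84, Milton→F4 13·11=143, Norris→F2 5·14=70. Service 405; fixed 84; total 489.
Difference: |410 − 489| = 79.

Option 1 is cheaper by 79.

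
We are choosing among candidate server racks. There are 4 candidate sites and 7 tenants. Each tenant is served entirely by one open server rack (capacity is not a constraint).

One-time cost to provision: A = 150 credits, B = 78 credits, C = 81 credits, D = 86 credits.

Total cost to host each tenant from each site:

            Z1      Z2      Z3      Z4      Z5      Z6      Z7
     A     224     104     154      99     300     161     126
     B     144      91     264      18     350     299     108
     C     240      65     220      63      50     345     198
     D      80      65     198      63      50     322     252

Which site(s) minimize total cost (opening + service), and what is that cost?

For any fixed open set, each tenant goes to its cheapest open site; total = fixed + service.
{A, D}: Z1→D 80, Z2→D 65, Z3→A 154, Z4→D 63, Z5→D 50, Z6→A 161, Z7→A 126. Service 699; fixed 236; total 935.
{A, B, D}: Z1→D 80, Z2→D 65, Z3→A 154, Z4→B 18, Z5→D 50, Z6→A 161, Z7→B 108. Service 636; fixed 314; total 950.
{B, D}: Z1→D 80, Z2→D 65, Z3→D 198, Z4→B 18, Z5→D 50, Z6→B 299, Z7→B 108. Service 818; fixed 164; total 982.
{A, B, C, D}: service 636 + fixed 395 = 1031
(All 15 nonempty subsets were checked; A and D is lowest.)

Open A and D; minimum total cost 935.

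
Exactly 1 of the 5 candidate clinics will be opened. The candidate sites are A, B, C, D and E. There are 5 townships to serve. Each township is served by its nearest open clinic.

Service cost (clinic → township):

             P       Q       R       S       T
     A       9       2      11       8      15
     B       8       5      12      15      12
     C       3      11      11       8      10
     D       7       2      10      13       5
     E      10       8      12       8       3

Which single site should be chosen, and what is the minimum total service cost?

With exactly 1 open, each township uses its cheapest among the chosen.
{D}: P→D 7, Q→D 2, R→D 10, S→D 13, T→D 5. Service cost 37.
{E}: service cost 41
{C}: service cost 43
Among all 5 size-1 choices, {D} is lowest.

Choose D only; total service cost 37.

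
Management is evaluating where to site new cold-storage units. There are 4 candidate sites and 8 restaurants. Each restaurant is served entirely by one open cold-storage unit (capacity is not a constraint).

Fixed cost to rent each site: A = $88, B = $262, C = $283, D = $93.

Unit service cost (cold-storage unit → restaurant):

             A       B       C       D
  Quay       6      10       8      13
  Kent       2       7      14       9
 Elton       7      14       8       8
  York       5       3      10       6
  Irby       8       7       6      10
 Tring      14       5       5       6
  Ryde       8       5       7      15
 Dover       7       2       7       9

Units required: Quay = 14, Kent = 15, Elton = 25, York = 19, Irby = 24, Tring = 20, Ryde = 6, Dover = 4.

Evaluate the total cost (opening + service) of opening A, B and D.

Total cost: 1095

Each restaurant is assigned to its cheapest site among the open ones.
{A, B, D}: Quay→A 6·14=84, Kent→A 2·15=30, Elton→A 7·25=175, York→B 3·19=57, Irby→B 7·24=168, Tring→B 5·20=100, Ryde→B 5·6=30, Dover→B 2·4=8. Service 652; fixed 443; total 1095.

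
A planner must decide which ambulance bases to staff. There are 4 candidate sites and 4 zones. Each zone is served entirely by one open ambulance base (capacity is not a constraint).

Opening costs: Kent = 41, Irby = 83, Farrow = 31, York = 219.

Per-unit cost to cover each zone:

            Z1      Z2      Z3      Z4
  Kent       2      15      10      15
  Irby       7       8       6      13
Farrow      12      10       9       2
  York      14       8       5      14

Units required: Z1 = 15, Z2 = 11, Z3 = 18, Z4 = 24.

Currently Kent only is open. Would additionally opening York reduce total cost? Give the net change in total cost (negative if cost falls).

Current service cost with {Kent}: 735.
Adding York: each zone re-picks its cheapest; new service cost 544, saving 191.
Extra fixed cost: 219. Net change = 219 − 191 = 28.
(Totals: 776 → 804.)

No — net change +28 (cost rises by 28).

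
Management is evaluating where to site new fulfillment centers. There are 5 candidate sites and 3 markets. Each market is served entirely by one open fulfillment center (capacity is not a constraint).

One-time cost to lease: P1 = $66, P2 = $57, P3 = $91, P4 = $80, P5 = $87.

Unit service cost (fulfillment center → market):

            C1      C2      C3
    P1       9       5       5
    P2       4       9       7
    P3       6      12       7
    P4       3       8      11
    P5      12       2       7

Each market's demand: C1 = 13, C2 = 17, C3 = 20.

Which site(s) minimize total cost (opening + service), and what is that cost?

For any fixed open set, each market goes to its cheapest open site; total = fixed + service.
{P1, P2}: C1→P2 4·13=52, C2→P1 5·17=85, C3→P1 5·20=100. Service 237; fixed 123; total 360.
{P1}: C1→P1 9·13=117, C2→P1 5·17=85, C3→P1 5·20=100. Service 302; fixed 66; total 368.
{P1, P4}: C1→P4 3·13=39, C2→P1 5·17=85, C3→P1 5·20=100. Service 224; fixed 146; total 370.
{P1, P2, P3, P4, P5}: service 173 + fixed 381 = 554
No other subset beats 360.

Open P1 and P2; minimum total cost 360.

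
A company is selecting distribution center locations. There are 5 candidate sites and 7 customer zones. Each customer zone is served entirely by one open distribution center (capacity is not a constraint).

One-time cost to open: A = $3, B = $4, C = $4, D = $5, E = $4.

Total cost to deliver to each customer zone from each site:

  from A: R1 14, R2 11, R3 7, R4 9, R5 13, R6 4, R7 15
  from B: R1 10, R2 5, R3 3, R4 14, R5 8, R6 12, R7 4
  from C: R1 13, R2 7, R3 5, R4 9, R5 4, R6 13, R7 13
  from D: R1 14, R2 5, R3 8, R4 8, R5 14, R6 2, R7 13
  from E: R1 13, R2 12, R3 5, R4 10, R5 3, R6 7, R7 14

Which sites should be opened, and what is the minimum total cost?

Open B, D and E; minimum total cost 48.

For any fixed open set, each customer zone goes to its cheapest open site; total = fixed + service.
{B, D, E}: R1→B 10, R2→B 5, R3→B 3, R4→D 8, R5→E 3, R6→D 2, R7→B 4. Service 35; fixed 13; total 48.
{A, B, E}: service 38 + fixed 11 = 49
{B, C, D}: service 36 + fixed 13 = 49
{A, B, C, D, E}: R1→B 10, R2→B 5, R3→B 3, R4→D 8, R5→E 3, R6→D 2, R7→B 4. Service 35; fixed 20; total 55.
No other subset beats 48.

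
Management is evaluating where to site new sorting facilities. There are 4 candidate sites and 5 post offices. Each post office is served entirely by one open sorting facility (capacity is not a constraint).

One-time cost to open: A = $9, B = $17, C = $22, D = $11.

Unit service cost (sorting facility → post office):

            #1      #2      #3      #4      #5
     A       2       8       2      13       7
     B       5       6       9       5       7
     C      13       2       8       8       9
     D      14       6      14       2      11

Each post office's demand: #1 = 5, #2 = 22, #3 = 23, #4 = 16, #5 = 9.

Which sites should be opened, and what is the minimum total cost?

For any fixed open set, each post office goes to its cheapest open site; total = fixed + service.
{A, C, D}: #1→A 2·5=10, #2→C 2·22=44, #3→A 2·23=46, #4→D 2·16=32, #5→A 7·9=63. Service 195; fixed 42; total 237.
{A, B, C, D}: service 195 + fixed 59 = 254
{A, B, C}: service 243 + fixed 48 = 291
{A}: service 503 + fixed 9 = 512
No other subset beats 237.

Open A, C and D; minimum total cost 237.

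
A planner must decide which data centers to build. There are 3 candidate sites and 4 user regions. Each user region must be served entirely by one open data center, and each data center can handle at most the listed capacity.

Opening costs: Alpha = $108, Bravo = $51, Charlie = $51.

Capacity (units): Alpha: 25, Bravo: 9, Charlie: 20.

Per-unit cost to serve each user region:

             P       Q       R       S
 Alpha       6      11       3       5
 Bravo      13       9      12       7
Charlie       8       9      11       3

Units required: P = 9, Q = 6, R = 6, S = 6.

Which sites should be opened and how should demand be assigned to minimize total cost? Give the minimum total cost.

Open {Alpha, Charlie}: P→Alpha 6·9=54, Q→Charlie 9·6=54, R→Alpha 3·6=18, S→Charlie 3·6=18.
Loads: Alpha carries 15/25, Charlie carries 12/20. Service 144; fixed 159; total 303.
Next best feasible plan costs 315.

Minimum total cost: 303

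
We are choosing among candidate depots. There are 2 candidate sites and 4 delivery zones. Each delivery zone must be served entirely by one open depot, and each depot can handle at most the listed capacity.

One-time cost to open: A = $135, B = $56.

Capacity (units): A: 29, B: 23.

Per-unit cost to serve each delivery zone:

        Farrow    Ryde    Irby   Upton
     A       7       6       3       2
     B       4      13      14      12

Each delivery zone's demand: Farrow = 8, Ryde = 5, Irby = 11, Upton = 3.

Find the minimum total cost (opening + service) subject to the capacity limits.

Minimum total cost: 260

Open {A}: Farrow→A 7·8=56, Ryde→A 6·5=30, Irby→A 3·11=33, Upton→A 2·3=6.
Loads: A carries 27/29. Service 125; fixed 135; total 260.
Next best feasible plan costs 292.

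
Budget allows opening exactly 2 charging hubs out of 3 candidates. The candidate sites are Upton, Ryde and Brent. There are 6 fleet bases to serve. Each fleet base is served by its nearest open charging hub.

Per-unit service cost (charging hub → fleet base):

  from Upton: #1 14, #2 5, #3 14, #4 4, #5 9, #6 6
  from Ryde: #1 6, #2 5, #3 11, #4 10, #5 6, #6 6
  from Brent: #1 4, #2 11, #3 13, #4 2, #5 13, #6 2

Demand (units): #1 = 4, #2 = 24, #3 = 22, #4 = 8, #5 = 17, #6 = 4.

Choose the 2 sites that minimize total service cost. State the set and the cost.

Choose Ryde and Brent; total service cost 504.

With exactly 2 open, each fleet base uses its cheapest among the chosen.
{Ryde, Brent}: #1→Brent 4·4=16, #2→Ryde 5·24=120, #3→Ryde 11·22=242, #4→Brent 2·8=16, #5→Ryde 6·17=102, #6→Brent 2·4=8. Service cost 504.
{Upton, Ryde}: service cost 544
{Upton, Brent}: service cost 599
Among all 3 size-2 choices, {Ryde, Brent} is lowest.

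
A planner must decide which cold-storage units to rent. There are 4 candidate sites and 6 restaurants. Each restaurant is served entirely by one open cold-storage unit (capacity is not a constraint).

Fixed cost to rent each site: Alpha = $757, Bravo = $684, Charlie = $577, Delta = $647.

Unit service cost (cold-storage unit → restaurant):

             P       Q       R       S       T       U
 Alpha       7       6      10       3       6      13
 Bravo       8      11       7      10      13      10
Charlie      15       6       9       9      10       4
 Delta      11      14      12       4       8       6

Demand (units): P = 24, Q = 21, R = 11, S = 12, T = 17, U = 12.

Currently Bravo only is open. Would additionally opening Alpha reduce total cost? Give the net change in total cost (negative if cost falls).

No — net change +425 (cost rises by 425).

Current service cost with {Bravo}: 961.
Adding Alpha: each restaurant re-picks its cheapest; new service cost 629, saving 332.
Extra fixed cost: 757. Net change = 757 − 332 = 425.
(Totals: 1645 → 2070.)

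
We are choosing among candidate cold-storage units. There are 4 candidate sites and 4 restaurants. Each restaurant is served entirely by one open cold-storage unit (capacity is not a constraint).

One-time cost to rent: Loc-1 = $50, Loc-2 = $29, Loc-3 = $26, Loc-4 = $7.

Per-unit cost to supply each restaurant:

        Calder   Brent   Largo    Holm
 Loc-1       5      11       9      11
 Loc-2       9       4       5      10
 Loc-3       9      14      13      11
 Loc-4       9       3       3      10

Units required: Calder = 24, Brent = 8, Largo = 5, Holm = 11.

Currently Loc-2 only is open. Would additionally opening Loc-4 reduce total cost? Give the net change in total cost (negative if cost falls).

Current service cost with {Loc-2}: 383.
Adding Loc-4: each restaurant re-picks its cheapest; new service cost 365, saving 18.
Extra fixed cost: 7. Net change = 7 − 18 = -11.
(Totals: 412 → 401.)

Yes — net change −11 (cost falls by 11).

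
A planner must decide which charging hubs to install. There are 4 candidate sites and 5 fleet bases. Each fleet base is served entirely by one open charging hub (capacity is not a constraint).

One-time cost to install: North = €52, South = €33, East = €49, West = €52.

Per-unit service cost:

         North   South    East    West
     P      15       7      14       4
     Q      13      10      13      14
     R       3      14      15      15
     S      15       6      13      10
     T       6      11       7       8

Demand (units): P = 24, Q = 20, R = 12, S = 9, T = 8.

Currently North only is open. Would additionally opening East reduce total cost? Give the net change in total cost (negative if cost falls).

No — net change +7 (cost rises by 7).

Current service cost with {North}: 839.
Adding East: each fleet base re-picks its cheapest; new service cost 797, saving 42.
Extra fixed cost: 49. Net change = 49 − 42 = 7.
(Totals: 891 → 898.)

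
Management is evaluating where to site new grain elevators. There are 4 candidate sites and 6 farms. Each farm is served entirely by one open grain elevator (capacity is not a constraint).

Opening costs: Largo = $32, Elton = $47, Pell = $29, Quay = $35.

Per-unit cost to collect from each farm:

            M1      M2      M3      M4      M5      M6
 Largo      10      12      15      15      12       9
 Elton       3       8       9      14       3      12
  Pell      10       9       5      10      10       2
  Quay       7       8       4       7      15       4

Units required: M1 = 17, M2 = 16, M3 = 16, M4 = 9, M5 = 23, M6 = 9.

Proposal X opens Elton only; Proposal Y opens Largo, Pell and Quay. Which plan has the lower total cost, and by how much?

Proposal X is cheaper by 45.

Proposal X: {Elton}: M1→Elton 3·17=51, M2→Elton 8·16=128, M3→Elton 9·16=144, M4→Elton 14·9=126, M5→Elton 3·23=69, M6→Elton 12·9=108. Service 626; fixed 47; total 673.
Proposal Y: {Largo, Pell, Quay}: M1→Quay 7·17=119, M2→Quay 8·16=128, M3→Quay 4·16=64, M4→Quay 7·9=63, M5→Pell 10·23=230, M6→Pell 2·9=18. Service 622; fixed 96; total 718.
Difference: |673 − 718| = 45.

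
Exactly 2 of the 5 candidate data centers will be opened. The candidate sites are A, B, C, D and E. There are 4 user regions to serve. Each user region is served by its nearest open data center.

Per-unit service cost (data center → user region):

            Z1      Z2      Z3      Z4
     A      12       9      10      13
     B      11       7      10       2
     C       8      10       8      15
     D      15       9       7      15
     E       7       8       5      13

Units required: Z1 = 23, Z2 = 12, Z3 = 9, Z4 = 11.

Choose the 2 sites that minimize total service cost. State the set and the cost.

With exactly 2 open, each user region uses its cheapest among the chosen.
{B, E}: Z1→E 7·23=161, Z2→B 7·12=84, Z3→E 5·9=45, Z4→B 2·11=22. Service cost 312.
{B, C}: service cost 362
{B, D}: service cost 422
Among all 10 size-2 choices, {B, E} is lowest.

Choose B and E; total service cost 312.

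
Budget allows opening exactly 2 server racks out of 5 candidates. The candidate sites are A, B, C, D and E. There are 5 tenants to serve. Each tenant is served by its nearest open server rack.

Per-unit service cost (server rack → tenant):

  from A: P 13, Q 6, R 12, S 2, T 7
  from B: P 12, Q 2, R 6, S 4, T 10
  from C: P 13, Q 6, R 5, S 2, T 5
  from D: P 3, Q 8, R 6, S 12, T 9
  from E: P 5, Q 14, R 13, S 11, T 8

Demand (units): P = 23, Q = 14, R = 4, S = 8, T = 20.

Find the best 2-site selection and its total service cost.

Choose C and D; total service cost 289.

With exactly 2 open, each tenant uses its cheapest among the chosen.
{C, D}: P→D 3·23=69, Q→C 6·14=84, R→C 5·4=20, S→C 2·8=16, T→C 5·20=100. Service cost 289.
{A, D}: service cost 333
{B, D}: service cost 333
Among all 10 size-2 choices, {C, D} is lowest.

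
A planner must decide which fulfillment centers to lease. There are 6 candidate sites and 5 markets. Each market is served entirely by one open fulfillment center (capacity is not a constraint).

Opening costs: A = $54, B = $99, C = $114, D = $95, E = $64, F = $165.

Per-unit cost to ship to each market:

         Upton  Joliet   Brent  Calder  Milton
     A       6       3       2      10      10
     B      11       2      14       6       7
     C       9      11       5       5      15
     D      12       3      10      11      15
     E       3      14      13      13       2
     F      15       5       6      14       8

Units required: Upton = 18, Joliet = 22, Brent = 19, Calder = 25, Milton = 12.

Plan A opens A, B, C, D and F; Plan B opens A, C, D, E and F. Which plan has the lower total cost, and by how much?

Plan A: {A, B, C, D, F}: Upton→A 6·18=108, Joliet→B 2·22=44, Brent→A 2·19=38, Calder→C 5·25=125, Milton→B 7·12=84. Service 399; fixed 527; total 926.
Plan B: {A, C, D, E, F}: Upton→E 3·18=54, Joliet→A 3·22=66, Brent→A 2·19=38, Calder→C 5·25=125, Milton→E 2·12=24. Service 307; fixed 492; total 799.
Difference: |926 − 799| = 127.

Plan B is cheaper by 127.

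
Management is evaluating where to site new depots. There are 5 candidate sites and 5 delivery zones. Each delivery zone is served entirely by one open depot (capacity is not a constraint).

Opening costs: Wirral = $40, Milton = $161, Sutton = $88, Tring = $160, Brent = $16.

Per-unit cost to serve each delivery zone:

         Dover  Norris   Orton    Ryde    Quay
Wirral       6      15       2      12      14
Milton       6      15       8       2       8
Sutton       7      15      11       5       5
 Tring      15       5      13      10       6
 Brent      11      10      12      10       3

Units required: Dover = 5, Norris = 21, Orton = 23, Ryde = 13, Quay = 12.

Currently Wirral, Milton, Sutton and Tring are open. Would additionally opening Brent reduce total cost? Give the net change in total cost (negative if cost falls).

Yes — net change −8 (cost falls by 8).

Current service cost with {Wirral, Milton, Sutton, Tring}: 267.
Adding Brent: each delivery zone re-picks its cheapest; new service cost 243, saving 24.
Extra fixed cost: 16. Net change = 16 − 24 = -8.
(Totals: 716 → 708.)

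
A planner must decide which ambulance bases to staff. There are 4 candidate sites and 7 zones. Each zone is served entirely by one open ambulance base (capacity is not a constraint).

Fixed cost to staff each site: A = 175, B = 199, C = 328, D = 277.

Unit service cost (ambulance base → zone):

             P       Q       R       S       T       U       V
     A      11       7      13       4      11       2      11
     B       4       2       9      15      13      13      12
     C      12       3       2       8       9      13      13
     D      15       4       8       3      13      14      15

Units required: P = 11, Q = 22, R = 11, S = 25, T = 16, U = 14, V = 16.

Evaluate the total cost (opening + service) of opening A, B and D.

Each zone is assigned to its cheapest site among the open ones.
{A, B, D}: P→B 4·11=44, Q→B 2·22=44, R→D 8·11=88, S→D 3·25=75, T→A 11·16=176, U→A 2·14=28, V→A 11·16=176. Service 631; fixed 651; total 1282.

Total cost: 1282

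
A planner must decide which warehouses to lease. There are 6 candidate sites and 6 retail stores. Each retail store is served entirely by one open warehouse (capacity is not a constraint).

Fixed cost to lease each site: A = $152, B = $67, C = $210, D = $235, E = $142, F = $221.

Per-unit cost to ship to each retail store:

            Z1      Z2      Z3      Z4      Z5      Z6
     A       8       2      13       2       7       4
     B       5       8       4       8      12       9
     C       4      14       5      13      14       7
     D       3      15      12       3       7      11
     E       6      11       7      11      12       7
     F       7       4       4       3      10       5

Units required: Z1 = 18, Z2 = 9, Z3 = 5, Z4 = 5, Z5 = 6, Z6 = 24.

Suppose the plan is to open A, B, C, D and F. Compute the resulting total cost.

Each retail store is assigned to its cheapest site among the open ones.
{A, B, C, D, F}: Z1→D 3·18=54, Z2→A 2·9=18, Z3→B 4·5=20, Z4→A 2·5=10, Z5→A 7·6=42, Z6→A 4·24=96. Service 240; fixed 885; total 1125.

Total cost: 1125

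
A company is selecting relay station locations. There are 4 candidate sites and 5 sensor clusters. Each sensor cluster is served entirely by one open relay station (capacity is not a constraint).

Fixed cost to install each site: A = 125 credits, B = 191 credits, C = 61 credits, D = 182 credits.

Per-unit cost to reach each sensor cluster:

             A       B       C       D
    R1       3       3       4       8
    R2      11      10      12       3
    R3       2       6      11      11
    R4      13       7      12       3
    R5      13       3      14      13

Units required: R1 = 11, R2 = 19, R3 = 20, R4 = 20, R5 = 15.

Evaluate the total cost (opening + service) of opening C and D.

Each sensor cluster is assigned to its cheapest site among the open ones.
{C, D}: R1→C 4·11=44, R2→D 3·19=57, R3→C 11·20=220, R4→D 3·20=60, R5→D 13·15=195. Service 576; fixed 243; total 819.

Total cost: 819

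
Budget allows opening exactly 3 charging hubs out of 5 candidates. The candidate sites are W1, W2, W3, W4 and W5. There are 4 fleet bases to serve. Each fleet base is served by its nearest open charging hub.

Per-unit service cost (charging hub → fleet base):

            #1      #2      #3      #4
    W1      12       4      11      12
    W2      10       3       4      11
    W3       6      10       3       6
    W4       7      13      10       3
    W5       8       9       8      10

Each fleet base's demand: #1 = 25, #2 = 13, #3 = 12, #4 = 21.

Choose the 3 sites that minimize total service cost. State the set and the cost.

With exactly 3 open, each fleet base uses its cheapest among the chosen.
{W2, W3, W4}: #1→W3 6·25=150, #2→W2 3·13=39, #3→W3 3·12=36, #4→W4 3·21=63. Service cost 288.
{W1, W3, W4}: service cost 301
{W1, W2, W4}: service cost 325
Among all 10 size-3 choices, {W2, W3, W4} is lowest.

Choose W2, W3 and W4; total service cost 288.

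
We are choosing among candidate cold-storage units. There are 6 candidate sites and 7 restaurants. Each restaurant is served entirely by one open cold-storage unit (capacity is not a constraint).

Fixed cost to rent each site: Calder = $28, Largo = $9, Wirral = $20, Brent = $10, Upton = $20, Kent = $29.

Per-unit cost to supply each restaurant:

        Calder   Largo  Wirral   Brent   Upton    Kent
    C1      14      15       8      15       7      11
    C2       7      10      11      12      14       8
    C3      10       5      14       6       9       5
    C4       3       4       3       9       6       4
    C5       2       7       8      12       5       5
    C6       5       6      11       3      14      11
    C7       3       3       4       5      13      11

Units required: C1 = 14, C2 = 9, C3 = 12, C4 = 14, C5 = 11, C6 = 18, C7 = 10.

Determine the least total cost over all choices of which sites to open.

For any fixed open set, each restaurant goes to its cheapest open site; total = fixed + service.
{Calder, Largo, Brent, Upton}: C1→Upton 7·14=98, C2→Calder 7·9=63, C3→Largo 5·12=60, C4→Calder 3·14=42, C5→Calder 2·11=22, C6→Brent 3·18=54, C7→Calder 3·10=30. Service 369; fixed 67; total 436.
{Calder, Brent, Upton}: C1→Upton 7·14=98, C2→Calder 7·9=63, C3→Brent 6·12=72, C4→Calder 3·14=42, C5→Calder 2·11=22, C6→Brent 3·18=54, C7→Calder 3·10=30. Service 381; fixed 58; total 439.
{Calder, Largo, Wirral, Brent}: service 383 + fixed 67 = 450
{Calder, Largo, Wirral, Brent, Upton, Kent}: service 369 + fixed 116 = 485
No other subset beats 436.

Minimum total cost: 436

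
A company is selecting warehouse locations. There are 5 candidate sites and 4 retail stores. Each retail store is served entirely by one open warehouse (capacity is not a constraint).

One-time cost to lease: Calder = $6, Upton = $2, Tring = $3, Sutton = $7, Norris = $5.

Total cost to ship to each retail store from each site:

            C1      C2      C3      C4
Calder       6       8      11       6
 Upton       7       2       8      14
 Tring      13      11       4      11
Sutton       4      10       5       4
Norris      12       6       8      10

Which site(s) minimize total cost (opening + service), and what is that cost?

Open Upton and Sutton; minimum total cost 24.

For any fixed open set, each retail store goes to its cheapest open site; total = fixed + service.
{Upton, Sutton}: C1→Sutton 4, C2→Upton 2, C3→Sutton 5, C4→Sutton 4. Service 15; fixed 9; total 24.
{Upton, Tring, Sutton}: service 14 + fixed 12 = 26
{Calder, Upton, Tring}: C1→Calder 6, C2→Upton 2, C3→Tring 4, C4→Calder 6. Service 18; fixed 11; total 29.
{Calder, Upton, Tring, Sutton, Norris}: C1→Sutton 4, C2→Upton 2, C3→Tring 4, C4→Sutton 4. Service 14; fixed 23; total 37.
No other subset beats 24.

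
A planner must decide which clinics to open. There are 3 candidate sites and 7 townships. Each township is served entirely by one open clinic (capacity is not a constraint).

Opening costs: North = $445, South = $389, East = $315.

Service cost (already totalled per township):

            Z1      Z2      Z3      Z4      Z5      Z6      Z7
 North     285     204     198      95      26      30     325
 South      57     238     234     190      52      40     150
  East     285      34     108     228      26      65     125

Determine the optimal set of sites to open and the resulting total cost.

Open East only; minimum total cost 1186.

For any fixed open set, each township goes to its cheapest open site; total = fixed + service.
{East}: Z1→East 285, Z2→East 34, Z3→East 108, Z4→East 228, Z5→East 26, Z6→East 65, Z7→East 125. Service 871; fixed 315; total 1186.
{South, East}: service 580 + fixed 704 = 1284
{South}: service 961 + fixed 389 = 1350
{North, South, East}: service 475 + fixed 1149 = 1624
No other subset beats 1186.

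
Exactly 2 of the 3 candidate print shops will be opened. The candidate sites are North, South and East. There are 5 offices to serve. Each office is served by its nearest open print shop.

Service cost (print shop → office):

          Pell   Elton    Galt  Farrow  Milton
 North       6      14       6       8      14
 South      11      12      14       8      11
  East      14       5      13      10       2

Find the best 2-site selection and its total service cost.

Choose North and East; total service cost 27.

With exactly 2 open, each office uses its cheapest among the chosen.
{North, East}: Pell→North 6, Elton→East 5, Galt→North 6, Farrow→North 8, Milton→East 2. Service cost 27.
{South, East}: service cost 39
{North, South}: service cost 43
Among all 3 size-2 choices, {North, East} is lowest.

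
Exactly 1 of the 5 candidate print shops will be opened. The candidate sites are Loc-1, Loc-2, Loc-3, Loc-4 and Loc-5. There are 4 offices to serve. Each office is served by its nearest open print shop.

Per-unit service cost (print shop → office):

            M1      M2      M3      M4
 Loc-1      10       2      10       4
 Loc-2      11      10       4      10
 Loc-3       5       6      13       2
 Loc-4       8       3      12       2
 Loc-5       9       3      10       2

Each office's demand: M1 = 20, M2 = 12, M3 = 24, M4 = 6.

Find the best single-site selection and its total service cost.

Choose Loc-5 only; total service cost 468.

With exactly 1 open, each office uses its cheapest among the chosen.
{Loc-5}: M1→Loc-5 9·20=180, M2→Loc-5 3·12=36, M3→Loc-5 10·24=240, M4→Loc-5 2·6=12. Service cost 468.
{Loc-1}: service cost 488
{Loc-2}: service cost 496
Among all 5 size-1 choices, {Loc-5} is lowest.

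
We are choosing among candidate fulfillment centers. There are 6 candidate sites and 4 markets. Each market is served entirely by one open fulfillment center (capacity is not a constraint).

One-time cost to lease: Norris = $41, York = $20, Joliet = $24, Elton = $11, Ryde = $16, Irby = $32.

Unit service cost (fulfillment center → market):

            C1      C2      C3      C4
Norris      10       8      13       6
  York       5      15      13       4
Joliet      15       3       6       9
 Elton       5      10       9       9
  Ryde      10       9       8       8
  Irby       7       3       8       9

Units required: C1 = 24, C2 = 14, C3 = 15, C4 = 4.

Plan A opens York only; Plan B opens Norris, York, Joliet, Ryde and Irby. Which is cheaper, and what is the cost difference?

Plan B is cheaper by 160.

Plan A: {York}: C1→York 5·24=120, C2→York 15·14=210, C3→York 13·15=195, C4→York 4·4=16. Service 541; fixed 20; total 561.
Plan B: {Norris, York, Joliet, Ryde, Irby}: C1→York 5·24=120, C2→Joliet 3·14=42, C3→Joliet 6·15=90, C4→York 4·4=16. Service 268; fixed 133; total 401.
Difference: |561 − 401| = 160.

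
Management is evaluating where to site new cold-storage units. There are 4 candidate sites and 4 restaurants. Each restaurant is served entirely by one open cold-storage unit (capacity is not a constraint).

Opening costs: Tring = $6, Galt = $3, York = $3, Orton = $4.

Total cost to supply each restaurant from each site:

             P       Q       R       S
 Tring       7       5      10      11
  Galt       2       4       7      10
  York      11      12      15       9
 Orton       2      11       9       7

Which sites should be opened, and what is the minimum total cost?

Open Galt only; minimum total cost 26.

For any fixed open set, each restaurant goes to its cheapest open site; total = fixed + service.
{Galt}: P→Galt 2, Q→Galt 4, R→Galt 7, S→Galt 10. Service 23; fixed 3; total 26.
{Galt, Orton}: P→Galt 2, Q→Galt 4, R→Galt 7, S→Orton 7. Service 20; fixed 7; total 27.
{Galt, York}: service 22 + fixed 6 = 28
{Tring, Galt, York, Orton}: P→Galt 2, Q→Galt 4, R→Galt 7, S→Orton 7. Service 20; fixed 16; total 36.
(All 15 nonempty subsets were checked; Galt only is lowest.)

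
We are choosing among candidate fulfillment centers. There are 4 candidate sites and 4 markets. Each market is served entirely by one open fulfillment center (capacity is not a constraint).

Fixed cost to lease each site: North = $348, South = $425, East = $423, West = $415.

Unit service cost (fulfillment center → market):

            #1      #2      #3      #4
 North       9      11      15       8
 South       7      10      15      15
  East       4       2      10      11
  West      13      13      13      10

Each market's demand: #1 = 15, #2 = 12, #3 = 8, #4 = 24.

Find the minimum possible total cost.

For any fixed open set, each market goes to its cheapest open site; total = fixed + service.
{East}: #1→East 4·15=60, #2→East 2·12=24, #3→East 10·8=80, #4→East 11·24=264. Service 428; fixed 423; total 851.
{North}: service 579 + fixed 348 = 927
{West}: service 695 + fixed 415 = 1110
{North, South, East, West}: service 356 + fixed 1611 = 1967
No other subset beats 851.

Minimum total cost: 851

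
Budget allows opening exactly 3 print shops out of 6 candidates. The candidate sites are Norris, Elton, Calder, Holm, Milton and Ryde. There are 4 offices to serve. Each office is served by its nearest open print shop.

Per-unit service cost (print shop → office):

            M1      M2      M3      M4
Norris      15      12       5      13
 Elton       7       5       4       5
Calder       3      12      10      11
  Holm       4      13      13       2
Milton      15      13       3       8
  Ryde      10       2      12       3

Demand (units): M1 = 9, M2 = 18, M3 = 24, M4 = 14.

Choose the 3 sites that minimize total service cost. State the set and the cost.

With exactly 3 open, each office uses its cheapest among the chosen.
{Holm, Milton, Ryde}: M1→Holm 4·9=36, M2→Ryde 2·18=36, M3→Milton 3·24=72, M4→Holm 2·14=28. Service cost 172.
{Calder, Milton, Ryde}: service cost 177
{Elton, Holm, Ryde}: service cost 196
Among all 20 size-3 choices, {Holm, Milton, Ryde} is lowest.

Choose Holm, Milton and Ryde; total service cost 172.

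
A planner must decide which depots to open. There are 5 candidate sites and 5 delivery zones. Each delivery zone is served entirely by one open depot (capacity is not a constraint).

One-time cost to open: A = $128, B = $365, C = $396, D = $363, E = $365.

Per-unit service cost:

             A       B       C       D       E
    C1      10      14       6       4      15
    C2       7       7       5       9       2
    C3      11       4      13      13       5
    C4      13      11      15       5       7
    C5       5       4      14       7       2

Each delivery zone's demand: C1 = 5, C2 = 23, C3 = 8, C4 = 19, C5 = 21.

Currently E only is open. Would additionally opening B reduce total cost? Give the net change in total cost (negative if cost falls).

Current service cost with {E}: 336.
Adding B: each delivery zone re-picks its cheapest; new service cost 323, saving 13.
Extra fixed cost: 365. Net change = 365 − 13 = 352.
(Totals: 701 → 1053.)

No — net change +352 (cost rises by 352).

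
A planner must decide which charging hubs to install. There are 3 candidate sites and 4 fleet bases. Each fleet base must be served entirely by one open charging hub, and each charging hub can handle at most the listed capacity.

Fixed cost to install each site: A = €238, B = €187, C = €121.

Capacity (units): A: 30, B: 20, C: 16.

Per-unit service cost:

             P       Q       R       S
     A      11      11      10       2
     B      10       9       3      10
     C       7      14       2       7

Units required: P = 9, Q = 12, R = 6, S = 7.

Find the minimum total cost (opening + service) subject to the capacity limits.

Open {B, C}: P→C 7·9=63, Q→B 9·12=108, R→B 3·6=18, S→C 7·7=49.
Loads: B carries 18/20, C carries 16/16. Service 238; fixed 308; total 546.
Next best feasible plan costs 561.

Minimum total cost: 546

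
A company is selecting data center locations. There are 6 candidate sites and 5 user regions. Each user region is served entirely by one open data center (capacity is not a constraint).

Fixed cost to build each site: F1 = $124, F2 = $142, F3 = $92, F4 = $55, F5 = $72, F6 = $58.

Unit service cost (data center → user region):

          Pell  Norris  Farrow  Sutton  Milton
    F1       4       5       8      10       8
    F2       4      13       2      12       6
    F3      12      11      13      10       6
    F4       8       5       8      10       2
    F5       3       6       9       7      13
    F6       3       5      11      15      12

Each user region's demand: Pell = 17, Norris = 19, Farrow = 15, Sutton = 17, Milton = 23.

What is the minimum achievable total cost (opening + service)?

For any fixed open set, each user region goes to its cheapest open site; total = fixed + service.
{F4, F5}: Pell→F5 3·17=51, Norris→F4 5·19=95, Farrow→F4 8·15=120, Sutton→F5 7·17=119, Milton→F4 2·23=46. Service 431; fixed 127; total 558.
{F4, F6}: Pell→F6 3·17=51, Norris→F4 5·19=95, Farrow→F4 8·15=120, Sutton→F4 10·17=170, Milton→F4 2·23=46. Service 482; fixed 113; total 595.
{F2, F4}: service 409 + fixed 197 = 606
{F1, F2, F3, F4, F5, F6}: Pell→F5 3·17=51, Norris→F1 5·19=95, Farrow→F2 2·15=30, Sutton→F5 7·17=119, Milton→F4 2·23=46. Service 341; fixed 543; total 884.
No other subset beats 558.

Minimum total cost: 558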